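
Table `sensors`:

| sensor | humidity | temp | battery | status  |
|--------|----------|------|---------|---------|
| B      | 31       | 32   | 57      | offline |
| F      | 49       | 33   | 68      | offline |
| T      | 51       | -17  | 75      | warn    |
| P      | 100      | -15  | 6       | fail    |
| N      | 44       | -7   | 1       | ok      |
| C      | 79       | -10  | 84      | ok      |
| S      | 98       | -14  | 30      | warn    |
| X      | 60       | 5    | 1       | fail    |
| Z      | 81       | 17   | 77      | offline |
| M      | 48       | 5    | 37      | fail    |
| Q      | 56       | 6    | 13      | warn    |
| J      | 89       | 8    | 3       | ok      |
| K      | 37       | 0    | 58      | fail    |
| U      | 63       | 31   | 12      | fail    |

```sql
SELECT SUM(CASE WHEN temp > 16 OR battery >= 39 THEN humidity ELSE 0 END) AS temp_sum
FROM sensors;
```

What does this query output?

sensor=B: ✓ → 31
sensor=F: ✓ → 49
sensor=T: ✓ → 51
sensor=P: ✗
sensor=N: ✗
sensor=C: ✓ → 79
sensor=S: ✗
sensor=X: ✗
sensor=Z: ✓ → 81
sensor=M: ✗
sensor=Q: ✗
sensor=J: ✗
sensor=K: ✓ → 37
sensor=U: ✓ → 63
temp_sum = 31 + 49 + 51 + 79 + 81 + 37 + 63 = 391

391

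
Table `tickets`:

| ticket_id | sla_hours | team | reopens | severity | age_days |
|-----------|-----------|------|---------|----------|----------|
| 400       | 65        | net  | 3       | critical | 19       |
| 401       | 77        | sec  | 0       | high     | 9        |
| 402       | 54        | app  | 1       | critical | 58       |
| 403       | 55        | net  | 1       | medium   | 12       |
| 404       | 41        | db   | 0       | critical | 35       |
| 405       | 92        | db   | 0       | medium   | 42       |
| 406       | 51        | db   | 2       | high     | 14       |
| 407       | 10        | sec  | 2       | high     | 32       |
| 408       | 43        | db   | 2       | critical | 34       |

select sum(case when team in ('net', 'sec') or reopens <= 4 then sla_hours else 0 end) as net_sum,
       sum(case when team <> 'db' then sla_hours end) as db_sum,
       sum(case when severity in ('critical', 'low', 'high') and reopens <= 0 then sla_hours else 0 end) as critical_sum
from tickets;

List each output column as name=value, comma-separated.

[net_sum: team in ('net', 'sec') or reopens <= 4]
ticket_id=400: ✓ → 65
ticket_id=401: ✓ → 77
ticket_id=402: ✓ → 54
ticket_id=403: ✓ → 55
ticket_id=404: ✓ → 41
ticket_id=405: ✓ → 92
ticket_id=406: ✓ → 51
ticket_id=407: ✓ → 10
ticket_id=408: ✓ → 43
net_sum = 65 + 77 + 54 + 55 + 41 + 92 + 51 + 10 + 43 = 488
—
[db_sum: team <> 'db']
ticket_id=400: ✓ → 65
ticket_id=401: ✓ → 77
ticket_id=402: ✓ → 54
ticket_id=403: ✓ → 55
ticket_id=404: ✗
ticket_id=405: ✗
ticket_id=406: ✗
ticket_id=407: ✓ → 10
ticket_id=408: ✗
db_sum = 65 + 77 + 54 + 55 + 10 = 261
—
[critical_sum: severity in ('critical', 'low', 'high') and reopens <= 0]
ticket_id=400: ✗
ticket_id=401: ✓ → 77
ticket_id=402: ✗
ticket_id=403: ✗
ticket_id=404: ✓ → 41
ticket_id=405: ✗
ticket_id=406: ✗
ticket_id=407: ✗
ticket_id=408: ✗
critical_sum = 77 + 41 = 118

net_sum=488, db_sum=261, critical_sum=118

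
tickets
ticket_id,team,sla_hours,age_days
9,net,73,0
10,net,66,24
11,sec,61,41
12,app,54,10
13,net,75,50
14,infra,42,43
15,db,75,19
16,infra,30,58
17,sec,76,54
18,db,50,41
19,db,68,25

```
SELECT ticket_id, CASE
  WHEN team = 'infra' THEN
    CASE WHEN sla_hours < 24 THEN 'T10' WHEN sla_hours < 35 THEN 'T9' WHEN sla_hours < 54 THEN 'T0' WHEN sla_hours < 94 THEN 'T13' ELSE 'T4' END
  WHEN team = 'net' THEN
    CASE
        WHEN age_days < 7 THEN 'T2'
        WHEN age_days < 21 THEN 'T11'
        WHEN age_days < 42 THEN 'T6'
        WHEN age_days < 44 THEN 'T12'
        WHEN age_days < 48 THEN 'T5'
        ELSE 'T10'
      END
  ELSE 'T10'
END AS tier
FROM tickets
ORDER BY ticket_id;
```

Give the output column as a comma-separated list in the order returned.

T2, T6, T10, T10, T10, T0, T10, T9, T10, T10, T10

ticket_id=9: team='net' → inner[age_days < 7] → T2
ticket_id=10: team='net' → inner[age_days < 42] → T6
ticket_id=11: team='sec' → outer ELSE → T10
ticket_id=12: team='app' → outer ELSE → T10
ticket_id=13: team='net' → inner[ELSE] → T10
ticket_id=14: team='infra' → inner[sla_hours < 54] → T0
ticket_id=15: team='db' → outer ELSE → T10
ticket_id=16: team='infra' → inner[sla_hours < 35] → T9
ticket_id=17: team='sec' → outer ELSE → T10
ticket_id=18: team='db' → outer ELSE → T10
ticket_id=19: team='db' → outer ELSE → T10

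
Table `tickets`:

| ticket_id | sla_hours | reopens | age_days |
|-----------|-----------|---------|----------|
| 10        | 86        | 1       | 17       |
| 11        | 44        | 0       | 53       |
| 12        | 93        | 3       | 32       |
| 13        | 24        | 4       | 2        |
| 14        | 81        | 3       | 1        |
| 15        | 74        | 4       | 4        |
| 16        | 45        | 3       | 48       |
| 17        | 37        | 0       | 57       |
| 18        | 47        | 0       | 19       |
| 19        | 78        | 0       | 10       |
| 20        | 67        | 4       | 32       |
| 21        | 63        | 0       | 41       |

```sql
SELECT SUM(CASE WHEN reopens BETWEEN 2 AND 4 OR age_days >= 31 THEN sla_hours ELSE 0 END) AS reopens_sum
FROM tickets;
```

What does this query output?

528

ticket_id=10: ✗
ticket_id=11: ✓ → 44
ticket_id=12: ✓ → 93
ticket_id=13: ✓ → 24
ticket_id=14: ✓ → 81
ticket_id=15: ✓ → 74
ticket_id=16: ✓ → 45
ticket_id=17: ✓ → 37
ticket_id=18: ✗
ticket_id=19: ✗
ticket_id=20: ✓ → 67
ticket_id=21: ✓ → 63
reopens_sum = 44 + 93 + 24 + 81 + 74 + 45 + 37 + 67 + 63 = 528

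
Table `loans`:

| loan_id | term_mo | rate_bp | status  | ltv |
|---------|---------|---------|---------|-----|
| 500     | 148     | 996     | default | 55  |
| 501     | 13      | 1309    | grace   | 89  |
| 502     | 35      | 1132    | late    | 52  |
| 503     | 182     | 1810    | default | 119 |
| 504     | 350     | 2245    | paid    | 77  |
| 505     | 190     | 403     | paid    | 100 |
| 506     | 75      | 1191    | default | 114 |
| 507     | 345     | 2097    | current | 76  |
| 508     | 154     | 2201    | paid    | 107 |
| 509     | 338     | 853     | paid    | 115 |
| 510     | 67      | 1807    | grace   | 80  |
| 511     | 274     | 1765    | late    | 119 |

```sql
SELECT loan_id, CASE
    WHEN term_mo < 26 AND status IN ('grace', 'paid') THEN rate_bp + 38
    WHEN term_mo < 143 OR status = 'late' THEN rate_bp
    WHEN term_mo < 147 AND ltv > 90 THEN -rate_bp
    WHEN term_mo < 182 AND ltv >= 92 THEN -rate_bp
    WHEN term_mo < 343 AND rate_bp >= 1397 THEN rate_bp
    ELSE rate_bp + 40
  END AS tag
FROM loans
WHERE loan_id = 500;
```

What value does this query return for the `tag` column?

1036

loan_id = 500: term_mo=148, rate_bp=996, status=default, ltv=55.
term_mo < 26 AND status IN ('grace', 'paid') → false
term_mo < 143 OR status = 'late' → false
term_mo < 147 AND ltv > 90 → false
term_mo < 182 AND ltv >= 92 → false
term_mo < 343 AND rate_bp >= 1397 → false
No prior WHEN matched → ELSE → 1036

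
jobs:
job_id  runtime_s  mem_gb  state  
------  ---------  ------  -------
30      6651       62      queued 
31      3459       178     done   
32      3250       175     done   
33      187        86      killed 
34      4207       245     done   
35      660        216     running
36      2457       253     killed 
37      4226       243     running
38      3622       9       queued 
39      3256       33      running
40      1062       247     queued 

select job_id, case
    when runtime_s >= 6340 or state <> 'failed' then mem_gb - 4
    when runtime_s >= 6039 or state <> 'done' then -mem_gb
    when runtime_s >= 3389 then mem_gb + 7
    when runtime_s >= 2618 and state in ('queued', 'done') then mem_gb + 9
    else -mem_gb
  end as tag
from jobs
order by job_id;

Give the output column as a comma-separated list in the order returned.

58, 174, 171, 82, 241, 212, 249, 239, 5, 29, 243

job_id=30: runtime_s >= 6340 or state <> 'failed' → 58
job_id=31: runtime_s >= 6340 or state <> 'failed' → 174
job_id=32: runtime_s >= 6340 or state <> 'failed' → 171
job_id=33: runtime_s >= 6340 or state <> 'failed' → 82
job_id=34: runtime_s >= 6340 or state <> 'failed' → 241
job_id=35: runtime_s >= 6340 or state <> 'failed' → 212
job_id=36: runtime_s >= 6340 or state <> 'failed' → 249
job_id=37: runtime_s >= 6340 or state <> 'failed' → 239
job_id=38: runtime_s >= 6340 or state <> 'failed' → 5
job_id=39: runtime_s >= 6340 or state <> 'failed' → 29
job_id=40: runtime_s >= 6340 or state <> 'failed' → 243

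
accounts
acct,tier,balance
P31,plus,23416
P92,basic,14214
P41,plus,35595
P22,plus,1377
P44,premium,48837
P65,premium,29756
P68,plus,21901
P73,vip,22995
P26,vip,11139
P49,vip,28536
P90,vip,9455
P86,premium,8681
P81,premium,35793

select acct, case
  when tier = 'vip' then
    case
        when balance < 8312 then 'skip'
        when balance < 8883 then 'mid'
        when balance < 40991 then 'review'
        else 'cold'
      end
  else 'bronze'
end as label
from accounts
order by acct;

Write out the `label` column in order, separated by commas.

acct=P22: tier='plus' → outer ELSE → bronze
acct=P26: tier='vip' → inner[balance < 40991] → review
acct=P31: tier='plus' → outer ELSE → bronze
acct=P41: tier='plus' → outer ELSE → bronze
acct=P44: tier='premium' → outer ELSE → bronze
acct=P49: tier='vip' → inner[balance < 40991] → review
acct=P65: tier='premium' → outer ELSE → bronze
acct=P68: tier='plus' → outer ELSE → bronze
acct=P73: tier='vip' → inner[balance < 40991] → review
acct=P81: tier='premium' → outer ELSE → bronze
acct=P86: tier='premium' → outer ELSE → bronze
acct=P90: tier='vip' → inner[balance < 40991] → review
acct=P92: tier='basic' → outer ELSE → bronze

bronze, review, bronze, bronze, bronze, review, bronze, bronze, review, bronze, bronze, review, bronze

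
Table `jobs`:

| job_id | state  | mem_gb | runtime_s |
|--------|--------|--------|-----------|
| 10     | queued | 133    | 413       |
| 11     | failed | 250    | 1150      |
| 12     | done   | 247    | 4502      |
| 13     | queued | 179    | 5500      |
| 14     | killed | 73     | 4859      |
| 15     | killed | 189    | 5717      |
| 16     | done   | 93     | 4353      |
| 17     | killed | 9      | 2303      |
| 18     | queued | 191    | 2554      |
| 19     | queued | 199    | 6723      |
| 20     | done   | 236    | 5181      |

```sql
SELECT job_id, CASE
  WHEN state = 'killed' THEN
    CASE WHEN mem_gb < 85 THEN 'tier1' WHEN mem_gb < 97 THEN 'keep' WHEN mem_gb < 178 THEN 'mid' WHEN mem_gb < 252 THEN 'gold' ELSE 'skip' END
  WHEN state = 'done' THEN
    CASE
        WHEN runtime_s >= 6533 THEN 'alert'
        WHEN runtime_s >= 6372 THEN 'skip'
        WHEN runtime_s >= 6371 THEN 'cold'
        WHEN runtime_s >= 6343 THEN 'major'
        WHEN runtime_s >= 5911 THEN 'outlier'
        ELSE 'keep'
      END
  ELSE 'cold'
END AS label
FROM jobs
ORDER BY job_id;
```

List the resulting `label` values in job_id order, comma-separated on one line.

job_id=10: state='queued' → outer ELSE → cold
job_id=11: state='failed' → outer ELSE → cold
job_id=12: state='done' → inner[ELSE] → keep
job_id=13: state='queued' → outer ELSE → cold
job_id=14: state='killed' → inner[mem_gb < 85] → tier1
job_id=15: state='killed' → inner[mem_gb < 252] → gold
job_id=16: state='done' → inner[ELSE] → keep
job_id=17: state='killed' → inner[mem_gb < 85] → tier1
job_id=18: state='queued' → outer ELSE → cold
job_id=19: state='queued' → outer ELSE → cold
job_id=20: state='done' → inner[ELSE] → keep

cold, cold, keep, cold, tier1, gold, keep, tier1, cold, cold, keep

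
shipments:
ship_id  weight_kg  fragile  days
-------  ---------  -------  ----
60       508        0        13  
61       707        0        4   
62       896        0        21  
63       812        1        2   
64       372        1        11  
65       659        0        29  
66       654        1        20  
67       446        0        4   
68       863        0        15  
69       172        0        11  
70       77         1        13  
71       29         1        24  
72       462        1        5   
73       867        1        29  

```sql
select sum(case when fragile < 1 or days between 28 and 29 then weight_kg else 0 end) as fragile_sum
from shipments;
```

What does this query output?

5118

ship_id=60: ✓ → 508
ship_id=61: ✓ → 707
ship_id=62: ✓ → 896
ship_id=63: ✗
ship_id=64: ✗
ship_id=65: ✓ → 659
ship_id=66: ✗
ship_id=67: ✓ → 446
ship_id=68: ✓ → 863
ship_id=69: ✓ → 172
ship_id=70: ✗
ship_id=71: ✗
ship_id=72: ✗
ship_id=73: ✓ → 867
fragile_sum = 508 + 707 + 896 + 659 + 446 + 863 + 172 + 867 = 5118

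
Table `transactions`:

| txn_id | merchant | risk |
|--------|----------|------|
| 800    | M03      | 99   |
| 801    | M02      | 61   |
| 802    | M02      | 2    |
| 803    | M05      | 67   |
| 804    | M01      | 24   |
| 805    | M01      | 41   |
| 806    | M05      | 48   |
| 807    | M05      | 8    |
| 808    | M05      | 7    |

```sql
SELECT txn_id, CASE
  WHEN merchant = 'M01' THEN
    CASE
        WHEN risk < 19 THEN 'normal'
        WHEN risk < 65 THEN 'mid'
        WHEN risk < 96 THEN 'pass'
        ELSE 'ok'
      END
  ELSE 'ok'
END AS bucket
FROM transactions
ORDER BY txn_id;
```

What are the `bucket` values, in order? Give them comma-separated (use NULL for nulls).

txn_id=800: merchant='M03' → outer ELSE → ok
txn_id=801: merchant='M02' → outer ELSE → ok
txn_id=802: merchant='M02' → outer ELSE → ok
txn_id=803: merchant='M05' → outer ELSE → ok
txn_id=804: merchant='M01' → inner[risk < 65] → mid
txn_id=805: merchant='M01' → inner[risk < 65] → mid
txn_id=806: merchant='M05' → outer ELSE → ok
txn_id=807: merchant='M05' → outer ELSE → ok
txn_id=808: merchant='M05' → outer ELSE → ok

ok, ok, ok, ok, mid, mid, ok, ok, ok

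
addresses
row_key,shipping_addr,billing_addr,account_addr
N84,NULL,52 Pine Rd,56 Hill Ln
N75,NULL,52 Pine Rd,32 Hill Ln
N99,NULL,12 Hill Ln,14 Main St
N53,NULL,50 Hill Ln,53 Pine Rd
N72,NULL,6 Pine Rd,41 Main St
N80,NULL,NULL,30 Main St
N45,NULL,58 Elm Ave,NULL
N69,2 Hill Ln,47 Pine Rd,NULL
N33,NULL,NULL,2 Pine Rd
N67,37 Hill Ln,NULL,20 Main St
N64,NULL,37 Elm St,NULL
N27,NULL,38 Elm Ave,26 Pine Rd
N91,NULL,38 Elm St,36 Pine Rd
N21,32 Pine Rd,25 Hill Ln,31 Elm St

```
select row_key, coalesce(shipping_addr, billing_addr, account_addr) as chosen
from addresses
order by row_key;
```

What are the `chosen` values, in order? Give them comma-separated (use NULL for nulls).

row_key=N21: shipping_addr=32 Pine Rd → 32 Pine Rd
row_key=N27: shipping_addr=NULL, billing_addr=38 Elm Ave → 38 Elm Ave
row_key=N33: shipping_addr=NULL, billing_addr=NULL, account_addr=2 Pine Rd → 2 Pine Rd
row_key=N45: shipping_addr=NULL, billing_addr=58 Elm Ave → 58 Elm Ave
row_key=N53: shipping_addr=NULL, billing_addr=50 Hill Ln → 50 Hill Ln
row_key=N64: shipping_addr=NULL, billing_addr=37 Elm St → 37 Elm St
row_key=N67: shipping_addr=37 Hill Ln → 37 Hill Ln
row_key=N69: shipping_addr=2 Hill Ln → 2 Hill Ln
row_key=N72: shipping_addr=NULL, billing_addr=6 Pine Rd → 6 Pine Rd
row_key=N75: shipping_addr=NULL, billing_addr=52 Pine Rd → 52 Pine Rd
row_key=N80: shipping_addr=NULL, billing_addr=NULL, account_addr=30 Main St → 30 Main St
row_key=N84: shipping_addr=NULL, billing_addr=52 Pine Rd → 52 Pine Rd
row_key=N91: shipping_addr=NULL, billing_addr=38 Elm St → 38 Elm St
row_key=N99: shipping_addr=NULL, billing_addr=12 Hill Ln → 12 Hill Ln

32 Pine Rd, 38 Elm Ave, 2 Pine Rd, 58 Elm Ave, 50 Hill Ln, 37 Elm St, 37 Hill Ln, 2 Hill Ln, 6 Pine Rd, 52 Pine Rd, 30 Main St, 52 Pine Rd, 38 Elm St, 12 Hill Ln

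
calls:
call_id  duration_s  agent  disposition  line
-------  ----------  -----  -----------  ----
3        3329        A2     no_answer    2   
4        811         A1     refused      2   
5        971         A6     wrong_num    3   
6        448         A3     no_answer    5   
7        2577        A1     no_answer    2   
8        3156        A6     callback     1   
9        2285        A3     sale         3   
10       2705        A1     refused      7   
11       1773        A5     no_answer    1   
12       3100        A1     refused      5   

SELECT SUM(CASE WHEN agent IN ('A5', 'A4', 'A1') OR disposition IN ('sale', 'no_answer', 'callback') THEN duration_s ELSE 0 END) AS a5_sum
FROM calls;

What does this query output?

call_id=3: ✓ → 3329
call_id=4: ✓ → 811
call_id=5: ✗
call_id=6: ✓ → 448
call_id=7: ✓ → 2577
call_id=8: ✓ → 3156
call_id=9: ✓ → 2285
call_id=10: ✓ → 2705
call_id=11: ✓ → 1773
call_id=12: ✓ → 3100
a5_sum = 3329 + 811 + 448 + 2577 + 3156 + 2285 + 2705 + 1773 + 3100 = 20184

20184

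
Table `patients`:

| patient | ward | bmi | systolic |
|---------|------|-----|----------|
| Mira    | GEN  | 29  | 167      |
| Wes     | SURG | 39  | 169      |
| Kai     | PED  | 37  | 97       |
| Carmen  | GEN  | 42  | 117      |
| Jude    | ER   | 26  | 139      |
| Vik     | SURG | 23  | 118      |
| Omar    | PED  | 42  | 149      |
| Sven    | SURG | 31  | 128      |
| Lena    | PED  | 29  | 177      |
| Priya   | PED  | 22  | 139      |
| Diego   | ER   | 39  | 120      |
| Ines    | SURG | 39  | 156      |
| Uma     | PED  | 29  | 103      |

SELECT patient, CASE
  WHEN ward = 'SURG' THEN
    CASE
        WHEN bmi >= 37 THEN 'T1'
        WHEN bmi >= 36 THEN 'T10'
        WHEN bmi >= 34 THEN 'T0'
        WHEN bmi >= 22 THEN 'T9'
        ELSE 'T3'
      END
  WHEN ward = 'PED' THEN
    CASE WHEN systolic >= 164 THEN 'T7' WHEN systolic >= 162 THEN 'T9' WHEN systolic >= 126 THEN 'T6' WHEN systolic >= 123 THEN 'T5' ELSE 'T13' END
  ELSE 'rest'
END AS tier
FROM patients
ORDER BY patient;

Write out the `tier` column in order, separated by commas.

rest, rest, T1, rest, T13, T7, rest, T6, T6, T9, T13, T9, T1

patient=Carmen: ward='GEN' → outer ELSE → rest
patient=Diego: ward='ER' → outer ELSE → rest
patient=Ines: ward='SURG' → inner[bmi >= 37] → T1
patient=Jude: ward='ER' → outer ELSE → rest
patient=Kai: ward='PED' → inner[ELSE] → T13
patient=Lena: ward='PED' → inner[systolic >= 164] → T7
patient=Mira: ward='GEN' → outer ELSE → rest
patient=Omar: ward='PED' → inner[systolic >= 126] → T6
patient=Priya: ward='PED' → inner[systolic >= 126] → T6
patient=Sven: ward='SURG' → inner[bmi >= 22] → T9
patient=Uma: ward='PED' → inner[ELSE] → T13
patient=Vik: ward='SURG' → inner[bmi >= 22] → T9
patient=Wes: ward='SURG' → inner[bmi >= 37] → T1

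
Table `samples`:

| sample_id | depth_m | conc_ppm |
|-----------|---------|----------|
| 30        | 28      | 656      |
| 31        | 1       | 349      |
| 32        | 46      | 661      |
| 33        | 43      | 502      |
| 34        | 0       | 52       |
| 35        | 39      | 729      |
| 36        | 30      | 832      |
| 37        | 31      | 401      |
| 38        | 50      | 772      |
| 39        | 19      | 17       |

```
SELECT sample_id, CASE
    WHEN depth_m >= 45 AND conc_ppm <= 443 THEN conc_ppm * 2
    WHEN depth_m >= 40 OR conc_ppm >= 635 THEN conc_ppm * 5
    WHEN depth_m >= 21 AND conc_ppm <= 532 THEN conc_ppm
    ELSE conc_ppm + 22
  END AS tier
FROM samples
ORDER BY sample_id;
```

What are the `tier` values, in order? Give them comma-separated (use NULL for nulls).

3280, 371, 3305, 2510, 74, 3645, 4160, 401, 3860, 39

sample_id=30: depth_m >= 40 OR conc_ppm >= 635 → 3280
sample_id=31: ELSE → 371
sample_id=32: depth_m >= 40 OR conc_ppm >= 635 → 3305
sample_id=33: depth_m >= 40 OR conc_ppm >= 635 → 2510
sample_id=34: ELSE → 74
sample_id=35: depth_m >= 40 OR conc_ppm >= 635 → 3645
sample_id=36: depth_m >= 40 OR conc_ppm >= 635 → 4160
sample_id=37: depth_m >= 21 AND conc_ppm <= 532 → 401
sample_id=38: depth_m >= 40 OR conc_ppm >= 635 → 3860
sample_id=39: ELSE → 39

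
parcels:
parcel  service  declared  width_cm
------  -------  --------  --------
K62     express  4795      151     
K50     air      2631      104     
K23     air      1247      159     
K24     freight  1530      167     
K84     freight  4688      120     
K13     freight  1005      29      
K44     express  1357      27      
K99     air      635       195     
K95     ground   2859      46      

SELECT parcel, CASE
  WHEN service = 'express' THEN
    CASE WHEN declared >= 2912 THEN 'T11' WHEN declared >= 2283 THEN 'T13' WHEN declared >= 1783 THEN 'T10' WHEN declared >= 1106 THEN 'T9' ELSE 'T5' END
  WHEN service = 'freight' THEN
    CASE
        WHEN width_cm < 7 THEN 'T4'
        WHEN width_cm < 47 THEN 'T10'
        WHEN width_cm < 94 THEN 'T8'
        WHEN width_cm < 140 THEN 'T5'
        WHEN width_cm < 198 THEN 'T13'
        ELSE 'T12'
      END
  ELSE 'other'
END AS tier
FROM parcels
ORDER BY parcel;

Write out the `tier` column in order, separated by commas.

parcel=K13: service='freight' → inner[width_cm < 47] → T10
parcel=K23: service='air' → outer ELSE → other
parcel=K24: service='freight' → inner[width_cm < 198] → T13
parcel=K44: service='express' → inner[declared >= 1106] → T9
parcel=K50: service='air' → outer ELSE → other
parcel=K62: service='express' → inner[declared >= 2912] → T11
parcel=K84: service='freight' → inner[width_cm < 140] → T5
parcel=K95: service='ground' → outer ELSE → other
parcel=K99: service='air' → outer ELSE → other

T10, other, T13, T9, other, T11, T5, other, other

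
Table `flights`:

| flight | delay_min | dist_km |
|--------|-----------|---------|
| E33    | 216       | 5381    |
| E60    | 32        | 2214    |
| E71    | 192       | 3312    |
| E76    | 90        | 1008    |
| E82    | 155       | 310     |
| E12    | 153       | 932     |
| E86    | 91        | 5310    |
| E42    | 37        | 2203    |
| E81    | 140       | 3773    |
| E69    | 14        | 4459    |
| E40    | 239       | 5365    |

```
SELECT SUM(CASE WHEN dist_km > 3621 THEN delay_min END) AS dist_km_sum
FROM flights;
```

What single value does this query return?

700

flight=E33: ✓ → 216
flight=E60: ✗
flight=E71: ✗
flight=E76: ✗
flight=E82: ✗
flight=E12: ✗
flight=E86: ✓ → 91
flight=E42: ✗
flight=E81: ✓ → 140
flight=E69: ✓ → 14
flight=E40: ✓ → 239
dist_km_sum = 216 + 91 + 140 + 14 + 239 = 700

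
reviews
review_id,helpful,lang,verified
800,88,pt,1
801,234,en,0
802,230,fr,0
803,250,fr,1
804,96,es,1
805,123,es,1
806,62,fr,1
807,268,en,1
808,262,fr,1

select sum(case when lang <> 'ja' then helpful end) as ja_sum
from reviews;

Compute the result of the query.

review_id=800: ✓ → 88
review_id=801: ✓ → 234
review_id=802: ✓ → 230
review_id=803: ✓ → 250
review_id=804: ✓ → 96
review_id=805: ✓ → 123
review_id=806: ✓ → 62
review_id=807: ✓ → 268
review_id=808: ✓ → 262
ja_sum = 88 + 234 + 230 + 250 + 96 + 123 + 62 + 268 + 262 = 1613

1613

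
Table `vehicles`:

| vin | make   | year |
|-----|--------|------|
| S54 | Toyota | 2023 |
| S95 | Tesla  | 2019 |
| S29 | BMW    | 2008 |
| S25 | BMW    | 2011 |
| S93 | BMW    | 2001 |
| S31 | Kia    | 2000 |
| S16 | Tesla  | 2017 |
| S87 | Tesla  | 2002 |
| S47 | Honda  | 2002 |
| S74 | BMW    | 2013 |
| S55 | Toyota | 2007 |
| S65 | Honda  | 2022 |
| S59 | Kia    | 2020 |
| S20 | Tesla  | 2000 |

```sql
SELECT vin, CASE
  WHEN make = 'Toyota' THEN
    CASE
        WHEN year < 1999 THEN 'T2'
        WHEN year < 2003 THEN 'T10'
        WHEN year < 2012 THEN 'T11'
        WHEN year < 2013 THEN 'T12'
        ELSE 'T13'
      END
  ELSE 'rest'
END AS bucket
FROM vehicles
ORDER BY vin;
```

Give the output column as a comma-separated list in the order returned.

vin=S16: make='Tesla' → outer ELSE → rest
vin=S20: make='Tesla' → outer ELSE → rest
vin=S25: make='BMW' → outer ELSE → rest
vin=S29: make='BMW' → outer ELSE → rest
vin=S31: make='Kia' → outer ELSE → rest
vin=S47: make='Honda' → outer ELSE → rest
vin=S54: make='Toyota' → inner[ELSE] → T13
vin=S55: make='Toyota' → inner[year < 2012] → T11
vin=S59: make='Kia' → outer ELSE → rest
vin=S65: make='Honda' → outer ELSE → rest
vin=S74: make='BMW' → outer ELSE → rest
vin=S87: make='Tesla' → outer ELSE → rest
vin=S93: make='BMW' → outer ELSE → rest
vin=S95: make='Tesla' → outer ELSE → rest

rest, rest, rest, rest, rest, rest, T13, T11, rest, rest, rest, rest, rest, rest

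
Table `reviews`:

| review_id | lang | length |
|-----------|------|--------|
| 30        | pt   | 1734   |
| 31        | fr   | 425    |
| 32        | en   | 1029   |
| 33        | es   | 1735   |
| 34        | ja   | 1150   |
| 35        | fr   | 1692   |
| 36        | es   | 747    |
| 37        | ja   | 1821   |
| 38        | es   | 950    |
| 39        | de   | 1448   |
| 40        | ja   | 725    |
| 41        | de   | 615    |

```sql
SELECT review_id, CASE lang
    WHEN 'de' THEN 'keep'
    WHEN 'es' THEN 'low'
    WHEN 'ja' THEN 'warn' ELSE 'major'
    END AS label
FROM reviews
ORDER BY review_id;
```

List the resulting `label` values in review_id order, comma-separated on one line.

major, major, major, low, warn, major, low, warn, low, keep, warn, keep

review_id=30: ELSE → major
review_id=31: ELSE → major
review_id=32: ELSE → major
review_id=33: lang='es' → low
review_id=34: lang='ja' → warn
review_id=35: ELSE → major
review_id=36: lang='es' → low
review_id=37: lang='ja' → warn
review_id=38: lang='es' → low
review_id=39: lang='de' → keep
review_id=40: lang='ja' → warn
review_id=41: lang='de' → keep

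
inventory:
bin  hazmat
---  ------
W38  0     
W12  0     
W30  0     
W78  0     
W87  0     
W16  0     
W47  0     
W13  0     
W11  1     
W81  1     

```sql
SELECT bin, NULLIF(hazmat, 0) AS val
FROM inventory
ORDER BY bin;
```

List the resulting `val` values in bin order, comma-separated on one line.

1, NULL, NULL, NULL, NULL, NULL, NULL, NULL, 1, NULL

bin=W11: hazmat=1 vs 0: differ → 1
bin=W12: hazmat=0 vs 0: equal → NULL
bin=W13: hazmat=0 vs 0: equal → NULL
bin=W16: hazmat=0 vs 0: equal → NULL
bin=W30: hazmat=0 vs 0: equal → NULL
bin=W38: hazmat=0 vs 0: equal → NULL
bin=W47: hazmat=0 vs 0: equal → NULL
bin=W78: hazmat=0 vs 0: equal → NULL
bin=W81: hazmat=1 vs 0: differ → 1
bin=W87: hazmat=0 vs 0: equal → NULL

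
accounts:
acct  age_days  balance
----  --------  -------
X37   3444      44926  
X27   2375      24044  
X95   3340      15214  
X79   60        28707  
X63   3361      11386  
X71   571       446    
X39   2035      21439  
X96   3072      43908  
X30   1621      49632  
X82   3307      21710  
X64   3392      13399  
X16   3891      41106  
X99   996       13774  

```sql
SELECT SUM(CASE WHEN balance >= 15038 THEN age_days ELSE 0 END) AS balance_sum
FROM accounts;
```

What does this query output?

23145

acct=X37: ✓ → 3444
acct=X27: ✓ → 2375
acct=X95: ✓ → 3340
acct=X79: ✓ → 60
acct=X63: ✗
acct=X71: ✗
acct=X39: ✓ → 2035
acct=X96: ✓ → 3072
acct=X30: ✓ → 1621
acct=X82: ✓ → 3307
acct=X64: ✗
acct=X16: ✓ → 3891
acct=X99: ✗
balance_sum = 3444 + 2375 + 3340 + 60 + 2035 + 3072 + 1621 + 3307 + 3891 = 23145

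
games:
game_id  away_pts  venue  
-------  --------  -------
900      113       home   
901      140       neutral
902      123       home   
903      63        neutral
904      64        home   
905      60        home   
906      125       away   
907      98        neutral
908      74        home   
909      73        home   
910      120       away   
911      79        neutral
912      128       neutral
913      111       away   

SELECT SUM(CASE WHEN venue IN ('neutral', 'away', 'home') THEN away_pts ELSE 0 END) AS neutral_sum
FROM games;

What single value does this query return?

1371

game_id=900: ✓ → 113
game_id=901: ✓ → 140
game_id=902: ✓ → 123
game_id=903: ✓ → 63
game_id=904: ✓ → 64
game_id=905: ✓ → 60
game_id=906: ✓ → 125
game_id=907: ✓ → 98
game_id=908: ✓ → 74
game_id=909: ✓ → 73
game_id=910: ✓ → 120
game_id=911: ✓ → 79
game_id=912: ✓ → 128
game_id=913: ✓ → 111
neutral_sum = 113 + 140 + 123 + 63 + 64 + 60 + 125 + 98 + 74 + 73 + 120 + 79 + 128 + 111 = 1371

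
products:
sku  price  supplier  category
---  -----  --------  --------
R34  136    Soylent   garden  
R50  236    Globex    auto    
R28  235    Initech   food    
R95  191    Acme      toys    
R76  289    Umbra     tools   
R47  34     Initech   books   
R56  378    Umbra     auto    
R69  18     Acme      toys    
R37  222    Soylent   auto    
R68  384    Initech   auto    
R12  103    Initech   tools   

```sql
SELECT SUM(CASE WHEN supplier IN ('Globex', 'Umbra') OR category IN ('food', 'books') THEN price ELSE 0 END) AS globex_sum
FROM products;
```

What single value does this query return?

1172

sku=R34: ✗
sku=R50: ✓ → 236
sku=R28: ✓ → 235
sku=R95: ✗
sku=R76: ✓ → 289
sku=R47: ✓ → 34
sku=R56: ✓ → 378
sku=R69: ✗
sku=R37: ✗
sku=R68: ✗
sku=R12: ✗
globex_sum = 236 + 235 + 289 + 34 + 378 = 1172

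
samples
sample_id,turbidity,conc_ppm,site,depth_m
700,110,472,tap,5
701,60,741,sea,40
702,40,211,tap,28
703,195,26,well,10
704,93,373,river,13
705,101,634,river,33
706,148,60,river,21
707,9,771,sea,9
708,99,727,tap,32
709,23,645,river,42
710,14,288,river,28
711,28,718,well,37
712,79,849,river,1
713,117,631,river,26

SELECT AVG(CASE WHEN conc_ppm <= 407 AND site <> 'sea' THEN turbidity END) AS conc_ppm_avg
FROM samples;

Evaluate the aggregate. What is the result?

sample_id=700: ✗
sample_id=701: ✗
sample_id=702: ✓ → 40
sample_id=703: ✓ → 195
sample_id=704: ✓ → 93
sample_id=705: ✗
sample_id=706: ✓ → 148
sample_id=707: ✗
sample_id=708: ✗
sample_id=709: ✗
sample_id=710: ✓ → 14
sample_id=711: ✗
sample_id=712: ✗
sample_id=713: ✗
conc_ppm_avg = (40 + 195 + 93 + 148 + 14) / 5 = 98

98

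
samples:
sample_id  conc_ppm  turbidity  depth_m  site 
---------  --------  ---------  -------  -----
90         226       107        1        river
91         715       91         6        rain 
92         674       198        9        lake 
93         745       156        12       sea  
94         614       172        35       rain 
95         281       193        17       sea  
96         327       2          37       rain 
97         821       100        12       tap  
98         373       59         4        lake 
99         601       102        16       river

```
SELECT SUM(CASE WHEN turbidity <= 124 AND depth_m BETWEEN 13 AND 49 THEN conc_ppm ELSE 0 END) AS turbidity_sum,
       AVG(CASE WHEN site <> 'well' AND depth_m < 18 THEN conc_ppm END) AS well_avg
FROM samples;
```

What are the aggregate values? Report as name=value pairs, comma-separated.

[turbidity_sum: turbidity <= 124 AND depth_m BETWEEN 13 AND 49]
sample_id=90: ✗
sample_id=91: ✗
sample_id=92: ✗
sample_id=93: ✗
sample_id=94: ✗
sample_id=95: ✗
sample_id=96: ✓ → 327
sample_id=97: ✗
sample_id=98: ✗
sample_id=99: ✓ → 601
turbidity_sum = 327 + 601 = 928
—
[well_avg: site <> 'well' AND depth_m < 18]
sample_id=90: ✓ → 226
sample_id=91: ✓ → 715
sample_id=92: ✓ → 674
sample_id=93: ✓ → 745
sample_id=94: ✗
sample_id=95: ✓ → 281
sample_id=96: ✗
sample_id=97: ✓ → 821
sample_id=98: ✓ → 373
sample_id=99: ✓ → 601
well_avg = (226 + 715 + 674 + 745 + 281 + 821 + 373 + 601) / 8 = 554.5

turbidity_sum=928, well_avg=554.5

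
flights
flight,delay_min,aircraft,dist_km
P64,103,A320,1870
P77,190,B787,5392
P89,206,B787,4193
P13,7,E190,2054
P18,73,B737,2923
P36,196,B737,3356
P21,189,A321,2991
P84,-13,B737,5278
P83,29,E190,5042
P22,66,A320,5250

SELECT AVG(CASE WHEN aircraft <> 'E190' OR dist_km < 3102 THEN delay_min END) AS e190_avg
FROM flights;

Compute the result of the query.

flight=P64: ✓ → 103
flight=P77: ✓ → 190
flight=P89: ✓ → 206
flight=P13: ✓ → 7
flight=P18: ✓ → 73
flight=P36: ✓ → 196
flight=P21: ✓ → 189
flight=P84: ✓ → -13
flight=P83: ✗
flight=P22: ✓ → 66
e190_avg = (103 + 190 + 206 + 7 + 73 + 196 + 189 + -13 + 66) / 9 = 113

113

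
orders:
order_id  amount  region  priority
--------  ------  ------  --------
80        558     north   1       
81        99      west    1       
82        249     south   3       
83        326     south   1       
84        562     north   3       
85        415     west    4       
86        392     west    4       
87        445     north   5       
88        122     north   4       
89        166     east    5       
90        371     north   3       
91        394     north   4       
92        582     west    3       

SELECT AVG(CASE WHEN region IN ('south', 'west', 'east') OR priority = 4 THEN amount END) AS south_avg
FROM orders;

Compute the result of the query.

305

order_id=80: ✗
order_id=81: ✓ → 99
order_id=82: ✓ → 249
order_id=83: ✓ → 326
order_id=84: ✗
order_id=85: ✓ → 415
order_id=86: ✓ → 392
order_id=87: ✗
order_id=88: ✓ → 122
order_id=89: ✓ → 166
order_id=90: ✗
order_id=91: ✓ → 394
order_id=92: ✓ → 582
south_avg = (99 + 249 + 326 + 415 + 392 + 122 + 166 + 394 + 582) / 9 = 305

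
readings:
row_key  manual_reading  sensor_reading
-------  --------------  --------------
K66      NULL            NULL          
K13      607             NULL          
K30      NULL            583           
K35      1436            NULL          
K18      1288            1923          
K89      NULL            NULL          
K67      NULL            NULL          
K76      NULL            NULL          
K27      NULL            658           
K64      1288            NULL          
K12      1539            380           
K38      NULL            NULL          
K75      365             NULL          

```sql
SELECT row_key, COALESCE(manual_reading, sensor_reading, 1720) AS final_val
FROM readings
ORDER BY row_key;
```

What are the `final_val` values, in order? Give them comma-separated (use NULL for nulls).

1539, 607, 1288, 658, 583, 1436, 1720, 1288, 1720, 1720, 365, 1720, 1720

row_key=K12: manual_reading=1539 → 1539
row_key=K13: manual_reading=607 → 607
row_key=K18: manual_reading=1288 → 1288
row_key=K27: manual_reading=NULL, sensor_reading=658 → 658
row_key=K30: manual_reading=NULL, sensor_reading=583 → 583
row_key=K35: manual_reading=1436 → 1436
row_key=K38: manual_reading=NULL, sensor_reading=NULL, → literal 1720 → 1720
row_key=K64: manual_reading=1288 → 1288
row_key=K66: manual_reading=NULL, sensor_reading=NULL, → literal 1720 → 1720
row_key=K67: manual_reading=NULL, sensor_reading=NULL, → literal 1720 → 1720
row_key=K75: manual_reading=365 → 365
row_key=K76: manual_reading=NULL, sensor_reading=NULL, → literal 1720 → 1720
row_key=K89: manual_reading=NULL, sensor_reading=NULL, → literal 1720 → 1720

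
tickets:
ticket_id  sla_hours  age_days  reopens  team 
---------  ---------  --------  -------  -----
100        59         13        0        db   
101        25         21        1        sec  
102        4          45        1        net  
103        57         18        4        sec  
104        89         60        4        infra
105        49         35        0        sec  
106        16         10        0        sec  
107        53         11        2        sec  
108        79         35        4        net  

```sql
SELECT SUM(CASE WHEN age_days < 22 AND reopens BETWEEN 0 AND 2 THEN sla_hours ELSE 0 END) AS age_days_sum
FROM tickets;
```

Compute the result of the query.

ticket_id=100: ✓ → 59
ticket_id=101: ✓ → 25
ticket_id=102: ✗
ticket_id=103: ✗
ticket_id=104: ✗
ticket_id=105: ✗
ticket_id=106: ✓ → 16
ticket_id=107: ✓ → 53
ticket_id=108: ✗
age_days_sum = 59 + 25 + 16 + 53 = 153

153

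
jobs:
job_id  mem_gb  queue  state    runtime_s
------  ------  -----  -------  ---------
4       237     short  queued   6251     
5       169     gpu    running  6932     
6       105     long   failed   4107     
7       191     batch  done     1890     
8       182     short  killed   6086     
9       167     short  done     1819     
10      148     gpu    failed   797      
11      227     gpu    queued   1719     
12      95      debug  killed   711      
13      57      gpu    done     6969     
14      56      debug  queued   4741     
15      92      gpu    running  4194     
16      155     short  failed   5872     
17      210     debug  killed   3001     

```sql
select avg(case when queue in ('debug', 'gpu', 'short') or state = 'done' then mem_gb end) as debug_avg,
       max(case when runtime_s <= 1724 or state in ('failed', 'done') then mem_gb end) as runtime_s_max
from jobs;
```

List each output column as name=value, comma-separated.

[debug_avg: queue in ('debug', 'gpu', 'short') or state = 'done']
job_id=4: ✓ → 237
job_id=5: ✓ → 169
job_id=6: ✗
job_id=7: ✓ → 191
job_id=8: ✓ → 182
job_id=9: ✓ → 167
job_id=10: ✓ → 148
job_id=11: ✓ → 227
job_id=12: ✓ → 95
job_id=13: ✓ → 57
job_id=14: ✓ → 56
job_id=15: ✓ → 92
job_id=16: ✓ → 155
job_id=17: ✓ → 210
debug_avg = (237 + 169 + 191 + 182 + 167 + 148 + 227 + 95 + 57 + 56 + 92 + 155 + 210) / 13 = 152.7692307692
—
[runtime_s_max: runtime_s <= 1724 or state in ('failed', 'done')]
job_id=4: ✗
job_id=5: ✗
job_id=6: ✓ → 105
job_id=7: ✓ → 191
job_id=8: ✗
job_id=9: ✓ → 167
job_id=10: ✓ → 148
job_id=11: ✓ → 227
job_id=12: ✓ → 95
job_id=13: ✓ → 57
job_id=14: ✗
job_id=15: ✗
job_id=16: ✓ → 155
job_id=17: ✗
runtime_s_max = MAX(105, 191, 167, 148, 227, 95, 57, 155) = 227

debug_avg=152.7692307692, runtime_s_max=227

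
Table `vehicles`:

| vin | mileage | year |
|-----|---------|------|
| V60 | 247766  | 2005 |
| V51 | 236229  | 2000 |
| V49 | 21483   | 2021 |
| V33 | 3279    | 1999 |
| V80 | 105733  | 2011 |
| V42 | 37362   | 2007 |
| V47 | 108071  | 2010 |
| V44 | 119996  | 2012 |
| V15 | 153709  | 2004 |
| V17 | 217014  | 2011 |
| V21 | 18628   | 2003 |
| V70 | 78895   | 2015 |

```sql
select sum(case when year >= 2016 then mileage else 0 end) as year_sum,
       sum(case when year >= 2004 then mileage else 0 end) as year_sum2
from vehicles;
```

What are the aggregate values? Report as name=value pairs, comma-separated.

year_sum=21483, year_sum2=1090029

[year_sum: year >= 2016]
vin=V60: ✗
vin=V51: ✗
vin=V49: ✓ → 21483
vin=V33: ✗
vin=V80: ✗
vin=V42: ✗
vin=V47: ✗
vin=V44: ✗
vin=V15: ✗
vin=V17: ✗
vin=V21: ✗
vin=V70: ✗
year_sum = 21483
—
[year_sum2: year >= 2004]
vin=V60: ✓ → 247766
vin=V51: ✗
vin=V49: ✓ → 21483
vin=V33: ✗
vin=V80: ✓ → 105733
vin=V42: ✓ → 37362
vin=V47: ✓ → 108071
vin=V44: ✓ → 119996
vin=V15: ✓ → 153709
vin=V17: ✓ → 217014
vin=V21: ✗
vin=V70: ✓ → 78895
year_sum2 = 247766 + 21483 + 105733 + 37362 + 108071 + 119996 + 153709 + 217014 + 78895 = 1090029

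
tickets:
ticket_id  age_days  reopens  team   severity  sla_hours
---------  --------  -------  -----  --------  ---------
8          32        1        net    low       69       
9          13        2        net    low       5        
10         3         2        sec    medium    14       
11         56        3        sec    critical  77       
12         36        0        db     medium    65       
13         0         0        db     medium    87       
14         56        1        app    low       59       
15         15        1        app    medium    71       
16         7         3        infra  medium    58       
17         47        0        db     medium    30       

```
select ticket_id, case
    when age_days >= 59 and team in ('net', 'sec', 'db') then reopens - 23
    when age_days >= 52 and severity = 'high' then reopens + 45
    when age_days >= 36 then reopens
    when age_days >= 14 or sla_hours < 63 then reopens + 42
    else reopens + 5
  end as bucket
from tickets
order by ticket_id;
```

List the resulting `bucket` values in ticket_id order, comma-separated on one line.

43, 44, 44, 3, 0, 5, 1, 43, 45, 0

ticket_id=8: age_days >= 14 or sla_hours < 63 → 43
ticket_id=9: age_days >= 14 or sla_hours < 63 → 44
ticket_id=10: age_days >= 14 or sla_hours < 63 → 44
ticket_id=11: age_days >= 36 → 3
ticket_id=12: age_days >= 36 → 0
ticket_id=13: ELSE → 5
ticket_id=14: age_days >= 36 → 1
ticket_id=15: age_days >= 14 or sla_hours < 63 → 43
ticket_id=16: age_days >= 14 or sla_hours < 63 → 45
ticket_id=17: age_days >= 36 → 0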